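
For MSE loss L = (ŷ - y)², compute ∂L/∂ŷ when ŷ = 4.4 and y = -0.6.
∂L/∂ŷ = 10.0

∂L/∂ŷ = 2(ŷ - y) = 2(4.4 - -0.6) = 2(5.0) = 10.0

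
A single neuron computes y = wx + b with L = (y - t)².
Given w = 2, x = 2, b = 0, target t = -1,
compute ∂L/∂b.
∂L/∂b = 10

y = wx + b = (2)(2) + 0 = 4
∂L/∂y = 2(y - t) = 2(4 - -1) = 10
∂y/∂b = 1
∂L/∂b = ∂L/∂y · ∂y/∂b = 10 × 1 = 10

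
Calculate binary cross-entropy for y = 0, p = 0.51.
L = 0.7133

L = -0·log(0.51) - 1·log(0.49) = -log(0.49) = 0.7133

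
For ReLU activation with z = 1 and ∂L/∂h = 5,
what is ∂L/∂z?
∂L/∂z = 5

h = ReLU(1) = 1
Since z > 0: ∂h/∂z = 1
∂L/∂z = ∂L/∂h · ∂h/∂z = 5 × 1 = 5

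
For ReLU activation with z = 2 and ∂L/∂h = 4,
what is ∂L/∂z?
∂L/∂z = 4

h = ReLU(2) = 2
Since z > 0: ∂h/∂z = 1
∂L/∂z = ∂L/∂h · ∂h/∂z = 4 × 1 = 4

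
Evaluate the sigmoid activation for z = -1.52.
0.1795

sigmoid(-1.52) = 1/(1 + e^(1.52)) = 1/(1 + 4.572) = 0.1795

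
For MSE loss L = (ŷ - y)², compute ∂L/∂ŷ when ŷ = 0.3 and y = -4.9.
∂L/∂ŷ = 10.4

∂L/∂ŷ = 2(ŷ - y) = 2(0.3 - -4.9) = 2(5.2) = 10.4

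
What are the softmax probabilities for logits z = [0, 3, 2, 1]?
p = [0.0321, 0.6439, 0.2369, 0.0871]

exp(z) = [1, 20.09, 7.389, 2.718]
Sum = 31.19
p = [0.0321, 0.6439, 0.2369, 0.0871]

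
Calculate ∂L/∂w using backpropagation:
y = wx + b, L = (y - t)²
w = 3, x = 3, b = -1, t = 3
∂L/∂w = 30

y = wx + b = (3)(3) + -1 = 8
∂L/∂y = 2(y - t) = 2(8 - 3) = 10
∂y/∂w = x = 3
∂L/∂w = ∂L/∂y · ∂y/∂w = 10 × 3 = 30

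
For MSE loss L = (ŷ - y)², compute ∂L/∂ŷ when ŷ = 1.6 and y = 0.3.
∂L/∂ŷ = 2.6

∂L/∂ŷ = 2(ŷ - y) = 2(1.6 - 0.3) = 2(1.3) = 2.6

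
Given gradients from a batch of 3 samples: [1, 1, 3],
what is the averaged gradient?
Average gradient = 1.667

Average = (1/3)(1 + 1 + 3) = 5/3 = 1.667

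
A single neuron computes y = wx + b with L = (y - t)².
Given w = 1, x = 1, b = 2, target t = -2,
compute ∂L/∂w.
∂L/∂w = 10

y = wx + b = (1)(1) + 2 = 3
∂L/∂y = 2(y - t) = 2(3 - -2) = 10
∂y/∂w = x = 1
∂L/∂w = ∂L/∂y · ∂y/∂w = 10 × 1 = 10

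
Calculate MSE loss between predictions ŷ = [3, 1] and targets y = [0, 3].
MSE = 6.5

MSE = (1/2)((3-0)² + (1-3)²) = (1/2)(9 + 4) = 6.5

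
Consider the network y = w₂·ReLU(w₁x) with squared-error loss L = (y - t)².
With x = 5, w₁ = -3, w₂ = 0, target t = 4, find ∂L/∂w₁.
∂L/∂w₁ = 0

Forward pass:
z = w₁x = -3×5 = -15
h = ReLU(-15) = 0
y = w₂h = 0×0 = 0

Backward pass:
∂L/∂y = 2(y - t) = 2(0 - 4) = -8
∂y/∂h = w₂ = 0
∂h/∂z = 0 (ReLU derivative)
∂z/∂w₁ = x = 5

∂L/∂w₁ = -8 × 0 × 0 × 5 = 0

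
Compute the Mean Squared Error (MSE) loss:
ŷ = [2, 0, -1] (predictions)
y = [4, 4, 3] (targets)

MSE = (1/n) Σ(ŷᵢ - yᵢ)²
MSE = 12

MSE = (1/3)((2-4)² + (0-4)² + (-1-3)²) = (1/3)(4 + 16 + 16) = 12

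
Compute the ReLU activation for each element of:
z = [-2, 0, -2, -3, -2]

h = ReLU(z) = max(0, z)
h = [0, 0, 0, 0, 0]

ReLU applied element-wise: max(0,-2)=0, max(0,0)=0, max(0,-2)=0, max(0,-3)=0, max(0,-2)=0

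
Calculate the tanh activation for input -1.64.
-0.9275

tanh(-1.64) = (e^(-1.64) - e^(1.64))/(e^(-1.64) + e^(1.64)) = -0.9275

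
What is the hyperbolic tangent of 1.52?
0.9087

tanh(1.52) = (e^(1.52) - e^(-1.52))/(e^(1.52) + e^(-1.52)) = 0.9087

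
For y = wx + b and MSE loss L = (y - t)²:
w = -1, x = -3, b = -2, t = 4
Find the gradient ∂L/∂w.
∂L/∂w = 18

y = wx + b = (-1)(-3) + -2 = 1
∂L/∂y = 2(y - t) = 2(1 - 4) = -6
∂y/∂w = x = -3
∂L/∂w = ∂L/∂y · ∂y/∂w = -6 × -3 = 18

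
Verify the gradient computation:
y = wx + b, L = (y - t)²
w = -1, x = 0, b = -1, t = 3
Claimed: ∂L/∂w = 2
Incorrect

y = (-1)(0) + -1 = -1
∂L/∂y = 2(y - t) = 2(-1 - 3) = -8
∂y/∂w = x = 0
∂L/∂w = -8 × 0 = 0

Claimed value: 2
Incorrect: The correct gradient is 0.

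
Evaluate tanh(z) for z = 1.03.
0.7739

tanh(1.03) = (e^(1.03) - e^(-1.03))/(e^(1.03) + e^(-1.03)) = 0.7739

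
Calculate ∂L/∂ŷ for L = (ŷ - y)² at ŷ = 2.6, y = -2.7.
∂L/∂ŷ = 10.6

∂L/∂ŷ = 2(ŷ - y) = 2(2.6 - -2.7) = 2(5.3) = 10.6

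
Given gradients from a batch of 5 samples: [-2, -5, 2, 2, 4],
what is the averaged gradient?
Average gradient = 0.2

Average = (1/5)(-2 + -5 + 2 + 2 + 4) = 1/5 = 0.2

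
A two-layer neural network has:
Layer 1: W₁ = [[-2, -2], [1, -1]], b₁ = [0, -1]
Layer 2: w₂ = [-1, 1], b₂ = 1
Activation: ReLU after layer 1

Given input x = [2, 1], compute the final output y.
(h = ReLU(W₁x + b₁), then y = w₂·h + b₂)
y = 1

Layer 1 pre-activation: z₁ = [-6, 0]
After ReLU: h = [0, 0]
Layer 2 output: y = -1×0 + 1×0 + 1 = 1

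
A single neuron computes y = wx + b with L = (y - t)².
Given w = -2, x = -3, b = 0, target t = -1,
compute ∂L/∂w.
∂L/∂w = -42

y = wx + b = (-2)(-3) + 0 = 6
∂L/∂y = 2(y - t) = 2(6 - -1) = 14
∂y/∂w = x = -3
∂L/∂w = ∂L/∂y · ∂y/∂w = 14 × -3 = -42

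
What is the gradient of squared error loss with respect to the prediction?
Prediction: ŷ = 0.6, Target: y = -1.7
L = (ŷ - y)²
∂L/∂ŷ = 4.6

∂L/∂ŷ = 2(ŷ - y) = 2(0.6 - -1.7) = 2(2.3) = 4.6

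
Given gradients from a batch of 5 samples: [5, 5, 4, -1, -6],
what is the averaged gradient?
Average gradient = 1.4

Average = (1/5)(5 + 5 + 4 + -1 + -6) = 7/5 = 1.4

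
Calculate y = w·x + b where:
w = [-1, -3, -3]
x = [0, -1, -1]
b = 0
y = 6

y = (-1)(0) + (-3)(-1) + (-3)(-1) + 0 = 6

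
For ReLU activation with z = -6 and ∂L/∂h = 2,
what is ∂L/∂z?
∂L/∂z = 0

h = ReLU(-6) = 0
Since z < 0: ∂h/∂z = 0
∂L/∂z = ∂L/∂h · ∂h/∂z = 2 × 0 = 0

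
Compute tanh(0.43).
0.4053

tanh(0.43) = (e^(0.43) - e^(-0.43))/(e^(0.43) + e^(-0.43)) = 0.4053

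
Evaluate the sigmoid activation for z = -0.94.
0.2809

sigmoid(-0.94) = 1/(1 + e^(0.94)) = 1/(1 + 2.56) = 0.2809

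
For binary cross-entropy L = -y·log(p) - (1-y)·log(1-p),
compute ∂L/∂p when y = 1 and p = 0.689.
∂L/∂p = -1.451

∂L/∂p = -y/p + (1-y)/(1-p) = -1/0.689 + 0 = -1.451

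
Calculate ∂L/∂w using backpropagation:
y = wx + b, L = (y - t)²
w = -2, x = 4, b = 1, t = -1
∂L/∂w = -48

y = wx + b = (-2)(4) + 1 = -7
∂L/∂y = 2(y - t) = 2(-7 - -1) = -12
∂y/∂w = x = 4
∂L/∂w = ∂L/∂y · ∂y/∂w = -12 × 4 = -48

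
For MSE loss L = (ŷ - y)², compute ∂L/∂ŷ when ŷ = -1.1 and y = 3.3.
∂L/∂ŷ = -8.8

∂L/∂ŷ = 2(ŷ - y) = 2(-1.1 - 3.3) = 2(-4.4) = -8.8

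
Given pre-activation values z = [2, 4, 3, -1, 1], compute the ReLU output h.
h = [2, 4, 3, 0, 1]

ReLU applied element-wise: max(0,2)=2, max(0,4)=4, max(0,3)=3, max(0,-1)=0, max(0,1)=1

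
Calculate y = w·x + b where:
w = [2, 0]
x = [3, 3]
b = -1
y = 5

y = (2)(3) + (0)(3) + -1 = 5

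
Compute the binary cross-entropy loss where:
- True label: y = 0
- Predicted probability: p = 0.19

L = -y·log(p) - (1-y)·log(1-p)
L = 0.2107

L = -0·log(0.19) - 1·log(0.81) = -log(0.81) = 0.2107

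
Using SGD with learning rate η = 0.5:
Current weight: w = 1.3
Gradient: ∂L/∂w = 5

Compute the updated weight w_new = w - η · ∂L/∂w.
w_new = -1.2

w_new = w - η·∂L/∂w = 1.3 - 0.5×(5) = 1.3 - (2.5) = -1.2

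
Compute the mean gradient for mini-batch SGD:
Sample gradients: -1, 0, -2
Average gradient = -1

Average = (1/3)(-1 + 0 + -2) = -3/3 = -1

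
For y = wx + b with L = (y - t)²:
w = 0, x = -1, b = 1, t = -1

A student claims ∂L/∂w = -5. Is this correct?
Incorrect

y = (0)(-1) + 1 = 1
∂L/∂y = 2(y - t) = 2(1 - -1) = 4
∂y/∂w = x = -1
∂L/∂w = 4 × -1 = -4

Claimed value: -5
Incorrect: The correct gradient is -4.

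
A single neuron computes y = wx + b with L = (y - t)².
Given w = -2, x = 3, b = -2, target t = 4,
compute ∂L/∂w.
∂L/∂w = -72

y = wx + b = (-2)(3) + -2 = -8
∂L/∂y = 2(y - t) = 2(-8 - 4) = -24
∂y/∂w = x = 3
∂L/∂w = ∂L/∂y · ∂y/∂w = -24 × 3 = -72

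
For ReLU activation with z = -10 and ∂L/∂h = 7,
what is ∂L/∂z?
∂L/∂z = 0

h = ReLU(-10) = 0
Since z < 0: ∂h/∂z = 0
∂L/∂z = ∂L/∂h · ∂h/∂z = 7 × 0 = 0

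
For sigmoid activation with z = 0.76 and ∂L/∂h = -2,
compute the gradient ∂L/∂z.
∂L/∂z = -0.4342

σ(0.76) = 0.6814
σ'(0.76) = σ(0.76)(1 - σ(0.76)) = 0.6814 × 0.3186 = 0.2171
∂L/∂z = ∂L/∂h · σ'(z) = -2 × 0.2171 = -0.4342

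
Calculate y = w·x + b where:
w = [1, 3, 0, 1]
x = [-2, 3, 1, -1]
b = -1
y = 5

y = (1)(-2) + (3)(3) + (0)(1) + (1)(-1) + -1 = 5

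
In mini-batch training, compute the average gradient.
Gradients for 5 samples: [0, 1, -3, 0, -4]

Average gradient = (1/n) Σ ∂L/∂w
Average gradient = -1.2

Average = (1/5)(0 + 1 + -3 + 0 + -4) = -6/5 = -1.2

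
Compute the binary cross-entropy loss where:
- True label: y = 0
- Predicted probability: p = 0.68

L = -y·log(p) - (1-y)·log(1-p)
L = 1.139

L = -0·log(0.68) - 1·log(0.32) = -log(0.32) = 1.139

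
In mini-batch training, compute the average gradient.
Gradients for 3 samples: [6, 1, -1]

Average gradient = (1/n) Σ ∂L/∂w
Average gradient = 2

Average = (1/3)(6 + 1 + -1) = 6/3 = 2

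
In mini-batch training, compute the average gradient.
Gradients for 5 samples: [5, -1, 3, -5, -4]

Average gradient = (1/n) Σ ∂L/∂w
Average gradient = -0.4

Average = (1/5)(5 + -1 + 3 + -5 + -4) = -2/5 = -0.4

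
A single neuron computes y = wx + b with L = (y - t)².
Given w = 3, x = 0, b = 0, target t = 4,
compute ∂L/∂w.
∂L/∂w = 0

y = wx + b = (3)(0) + 0 = 0
∂L/∂y = 2(y - t) = 2(0 - 4) = -8
∂y/∂w = x = 0
∂L/∂w = ∂L/∂y · ∂y/∂w = -8 × 0 = 0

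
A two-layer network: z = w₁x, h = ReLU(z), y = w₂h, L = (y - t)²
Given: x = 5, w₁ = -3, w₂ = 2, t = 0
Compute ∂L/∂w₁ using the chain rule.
∂L/∂w₁ = 0

Forward pass:
z = w₁x = -3×5 = -15
h = ReLU(-15) = 0
y = w₂h = 2×0 = 0

Backward pass:
∂L/∂y = 2(y - t) = 2(0 - 0) = 0
∂y/∂h = w₂ = 2
∂h/∂z = 0 (ReLU derivative)
∂z/∂w₁ = x = 5

∂L/∂w₁ = 0 × 2 × 0 × 5 = 0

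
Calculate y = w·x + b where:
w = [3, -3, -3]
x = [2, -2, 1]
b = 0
y = 9

y = (3)(2) + (-3)(-2) + (-3)(1) + 0 = 9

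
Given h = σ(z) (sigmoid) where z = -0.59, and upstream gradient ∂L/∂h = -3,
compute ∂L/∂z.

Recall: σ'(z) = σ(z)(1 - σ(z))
∂L/∂z = -0.6883

σ(-0.59) = 0.3566
σ'(-0.59) = σ(-0.59)(1 - σ(-0.59)) = 0.3566 × 0.6434 = 0.2294
∂L/∂z = ∂L/∂h · σ'(z) = -3 × 0.2294 = -0.6883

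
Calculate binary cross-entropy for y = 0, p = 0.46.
L = 0.6162

L = -0·log(0.46) - 1·log(0.54) = -log(0.54) = 0.6162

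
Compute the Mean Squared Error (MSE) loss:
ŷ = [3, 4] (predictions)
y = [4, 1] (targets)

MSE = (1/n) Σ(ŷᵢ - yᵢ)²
MSE = 5

MSE = (1/2)((3-4)² + (4-1)²) = (1/2)(1 + 9) = 5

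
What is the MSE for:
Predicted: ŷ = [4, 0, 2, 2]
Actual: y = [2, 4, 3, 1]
MSE = 5.5

MSE = (1/4)((4-2)² + (0-4)² + (2-3)² + (2-1)²) = (1/4)(4 + 16 + 1 + 1) = 5.5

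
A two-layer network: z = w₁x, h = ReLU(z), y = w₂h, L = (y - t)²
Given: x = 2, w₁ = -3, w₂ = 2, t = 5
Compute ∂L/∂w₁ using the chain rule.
∂L/∂w₁ = 0

Forward pass:
z = w₁x = -3×2 = -6
h = ReLU(-6) = 0
y = w₂h = 2×0 = 0

Backward pass:
∂L/∂y = 2(y - t) = 2(0 - 5) = -10
∂y/∂h = w₂ = 2
∂h/∂z = 0 (ReLU derivative)
∂z/∂w₁ = x = 2

∂L/∂w₁ = -10 × 2 × 0 × 2 = 0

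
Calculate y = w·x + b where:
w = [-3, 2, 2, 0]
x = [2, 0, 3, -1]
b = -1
y = -1

y = (-3)(2) + (2)(0) + (2)(3) + (0)(-1) + -1 = -1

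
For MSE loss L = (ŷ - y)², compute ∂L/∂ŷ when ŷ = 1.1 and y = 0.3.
∂L/∂ŷ = 1.6

∂L/∂ŷ = 2(ŷ - y) = 2(1.1 - 0.3) = 2(0.8) = 1.6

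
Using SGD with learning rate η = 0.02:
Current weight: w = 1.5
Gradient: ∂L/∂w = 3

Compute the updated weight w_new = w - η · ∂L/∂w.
w_new = 1.44

w_new = w - η·∂L/∂w = 1.5 - 0.02×(3) = 1.5 - (0.06) = 1.44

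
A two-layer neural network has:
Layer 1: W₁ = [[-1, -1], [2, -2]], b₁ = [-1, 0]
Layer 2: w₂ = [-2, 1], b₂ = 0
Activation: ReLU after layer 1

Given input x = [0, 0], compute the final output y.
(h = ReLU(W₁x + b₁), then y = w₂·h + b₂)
y = 0

Layer 1 pre-activation: z₁ = [-1, 0]
After ReLU: h = [0, 0]
Layer 2 output: y = -2×0 + 1×0 + 0 = 0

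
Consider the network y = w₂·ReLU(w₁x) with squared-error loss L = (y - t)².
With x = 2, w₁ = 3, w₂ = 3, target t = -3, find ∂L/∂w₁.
∂L/∂w₁ = 252

Forward pass:
z = w₁x = 3×2 = 6
h = ReLU(6) = 6
y = w₂h = 3×6 = 18

Backward pass:
∂L/∂y = 2(y - t) = 2(18 - -3) = 42
∂y/∂h = w₂ = 3
∂h/∂z = 1 (ReLU derivative)
∂z/∂w₁ = x = 2

∂L/∂w₁ = 42 × 3 × 1 × 2 = 252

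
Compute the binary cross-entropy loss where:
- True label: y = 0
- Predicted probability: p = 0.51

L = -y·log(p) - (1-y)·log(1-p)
L = 0.7133

L = -0·log(0.51) - 1·log(0.49) = -log(0.49) = 0.7133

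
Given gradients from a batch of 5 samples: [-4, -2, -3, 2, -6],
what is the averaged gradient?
Average gradient = -2.6

Average = (1/5)(-4 + -2 + -3 + 2 + -6) = -13/5 = -2.6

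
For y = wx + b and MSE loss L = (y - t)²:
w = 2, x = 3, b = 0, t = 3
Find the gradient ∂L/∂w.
∂L/∂w = 18

y = wx + b = (2)(3) + 0 = 6
∂L/∂y = 2(y - t) = 2(6 - 3) = 6
∂y/∂w = x = 3
∂L/∂w = ∂L/∂y · ∂y/∂w = 6 × 3 = 18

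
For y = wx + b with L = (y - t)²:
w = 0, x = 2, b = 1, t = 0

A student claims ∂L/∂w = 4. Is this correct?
Correct

y = (0)(2) + 1 = 1
∂L/∂y = 2(y - t) = 2(1 - 0) = 2
∂y/∂w = x = 2
∂L/∂w = 2 × 2 = 4

Claimed value: 4
Correct: The correct gradient is 4.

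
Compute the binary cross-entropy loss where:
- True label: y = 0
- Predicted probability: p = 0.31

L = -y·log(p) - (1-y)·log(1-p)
L = 0.3711

L = -0·log(0.31) - 1·log(0.69) = -log(0.69) = 0.3711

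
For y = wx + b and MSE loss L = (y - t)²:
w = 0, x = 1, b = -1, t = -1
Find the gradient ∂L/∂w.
∂L/∂w = 0

y = wx + b = (0)(1) + -1 = -1
∂L/∂y = 2(y - t) = 2(-1 - -1) = 0
∂y/∂w = x = 1
∂L/∂w = ∂L/∂y · ∂y/∂w = 0 × 1 = 0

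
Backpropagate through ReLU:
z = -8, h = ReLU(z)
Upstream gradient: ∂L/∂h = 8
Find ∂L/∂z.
∂L/∂z = 0

h = ReLU(-8) = 0
Since z < 0: ∂h/∂z = 0
∂L/∂z = ∂L/∂h · ∂h/∂z = 8 × 0 = 0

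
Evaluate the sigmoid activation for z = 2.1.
0.8909

sigmoid(2.1) = 1/(1 + e^(-2.1)) = 1/(1 + 0.1225) = 0.8909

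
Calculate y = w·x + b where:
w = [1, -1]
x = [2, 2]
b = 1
y = 1

y = (1)(2) + (-1)(2) + 1 = 1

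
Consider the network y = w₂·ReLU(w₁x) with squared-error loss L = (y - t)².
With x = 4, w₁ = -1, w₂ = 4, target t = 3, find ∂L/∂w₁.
∂L/∂w₁ = 0

Forward pass:
z = w₁x = -1×4 = -4
h = ReLU(-4) = 0
y = w₂h = 4×0 = 0

Backward pass:
∂L/∂y = 2(y - t) = 2(0 - 3) = -6
∂y/∂h = w₂ = 4
∂h/∂z = 0 (ReLU derivative)
∂z/∂w₁ = x = 4

∂L/∂w₁ = -6 × 4 × 0 × 4 = 0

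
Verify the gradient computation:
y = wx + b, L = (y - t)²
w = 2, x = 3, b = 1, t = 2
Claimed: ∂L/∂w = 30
Correct

y = (2)(3) + 1 = 7
∂L/∂y = 2(y - t) = 2(7 - 2) = 10
∂y/∂w = x = 3
∂L/∂w = 10 × 3 = 30

Claimed value: 30
Correct: The correct gradient is 30.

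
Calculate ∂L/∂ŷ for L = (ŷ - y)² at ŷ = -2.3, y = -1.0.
∂L/∂ŷ = -2.6

∂L/∂ŷ = 2(ŷ - y) = 2(-2.3 - -1.0) = 2(-1.3) = -2.6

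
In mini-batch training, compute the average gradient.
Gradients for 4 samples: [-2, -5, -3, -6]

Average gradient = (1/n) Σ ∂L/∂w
Average gradient = -4

Average = (1/4)(-2 + -5 + -3 + -6) = -16/4 = -4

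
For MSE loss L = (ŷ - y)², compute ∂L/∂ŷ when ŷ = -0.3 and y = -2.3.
∂L/∂ŷ = 4.0

∂L/∂ŷ = 2(ŷ - y) = 2(-0.3 - -2.3) = 2(2.0) = 4.0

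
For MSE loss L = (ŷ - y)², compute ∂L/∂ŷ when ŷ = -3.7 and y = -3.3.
∂L/∂ŷ = -0.8

∂L/∂ŷ = 2(ŷ - y) = 2(-3.7 - -3.3) = 2(-0.4) = -0.8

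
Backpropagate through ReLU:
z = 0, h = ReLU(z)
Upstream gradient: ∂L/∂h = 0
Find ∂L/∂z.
∂L/∂z = 0

h = ReLU(0) = 0
At z = 0: ∂h/∂z = 0 (by convention)
∂L/∂z = ∂L/∂h · ∂h/∂z = 0 × 0 = 0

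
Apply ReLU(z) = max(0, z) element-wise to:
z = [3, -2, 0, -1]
h = [3, 0, 0, 0]

ReLU applied element-wise: max(0,3)=3, max(0,-2)=0, max(0,0)=0, max(0,-1)=0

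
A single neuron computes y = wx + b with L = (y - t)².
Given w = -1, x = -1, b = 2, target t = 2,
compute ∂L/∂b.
∂L/∂b = 2

y = wx + b = (-1)(-1) + 2 = 3
∂L/∂y = 2(y - t) = 2(3 - 2) = 2
∂y/∂b = 1
∂L/∂b = ∂L/∂y · ∂y/∂b = 2 × 1 = 2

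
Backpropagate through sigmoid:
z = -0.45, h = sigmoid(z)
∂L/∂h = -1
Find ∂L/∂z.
∂L/∂z = -0.2378

σ(-0.45) = 0.3894
σ'(-0.45) = σ(-0.45)(1 - σ(-0.45)) = 0.3894 × 0.6106 = 0.2378
∂L/∂z = ∂L/∂h · σ'(z) = -1 × 0.2378 = -0.2378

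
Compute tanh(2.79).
0.9925

tanh(2.79) = (e^(2.79) - e^(-2.79))/(e^(2.79) + e^(-2.79)) = 0.9925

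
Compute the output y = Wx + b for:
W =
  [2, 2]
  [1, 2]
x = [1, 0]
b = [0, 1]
y = [2, 2]

Wx = [2×1 + 2×0, 1×1 + 2×0]
   = [2, 1]
y = Wx + b = [2 + 0, 1 + 1] = [2, 2]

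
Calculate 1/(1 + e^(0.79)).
0.3122

sigmoid(-0.79) = 1/(1 + e^(0.79)) = 1/(1 + 2.203) = 0.3122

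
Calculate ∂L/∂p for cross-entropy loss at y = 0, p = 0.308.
∂L/∂p = 1.445

∂L/∂p = -y/p + (1-y)/(1-p) = 0 + 1/0.692 = 1.445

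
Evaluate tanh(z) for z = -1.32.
-0.8668

tanh(-1.32) = (e^(-1.32) - e^(1.32))/(e^(-1.32) + e^(1.32)) = -0.8668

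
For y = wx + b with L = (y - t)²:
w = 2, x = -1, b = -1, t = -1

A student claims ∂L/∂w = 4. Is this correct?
Correct

y = (2)(-1) + -1 = -3
∂L/∂y = 2(y - t) = 2(-3 - -1) = -4
∂y/∂w = x = -1
∂L/∂w = -4 × -1 = 4

Claimed value: 4
Correct: The correct gradient is 4.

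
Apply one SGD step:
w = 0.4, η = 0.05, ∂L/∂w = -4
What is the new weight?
w_new = 0.6

w_new = w - η·∂L/∂w = 0.4 - 0.05×(-4) = 0.4 - (-0.2) = 0.6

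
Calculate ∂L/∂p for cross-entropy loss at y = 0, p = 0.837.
∂L/∂p = 6.135

∂L/∂p = -y/p + (1-y)/(1-p) = 0 + 1/0.163 = 6.135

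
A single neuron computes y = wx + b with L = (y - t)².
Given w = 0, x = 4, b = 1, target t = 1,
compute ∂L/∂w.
∂L/∂w = 0

y = wx + b = (0)(4) + 1 = 1
∂L/∂y = 2(y - t) = 2(1 - 1) = 0
∂y/∂w = x = 4
∂L/∂w = ∂L/∂y · ∂y/∂w = 0 × 4 = 0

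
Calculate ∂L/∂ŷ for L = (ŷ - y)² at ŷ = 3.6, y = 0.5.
∂L/∂ŷ = 6.2

∂L/∂ŷ = 2(ŷ - y) = 2(3.6 - 0.5) = 2(3.1) = 6.2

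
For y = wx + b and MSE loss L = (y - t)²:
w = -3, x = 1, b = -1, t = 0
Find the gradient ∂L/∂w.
∂L/∂w = -8

y = wx + b = (-3)(1) + -1 = -4
∂L/∂y = 2(y - t) = 2(-4 - 0) = -8
∂y/∂w = x = 1
∂L/∂w = ∂L/∂y · ∂y/∂w = -8 × 1 = -8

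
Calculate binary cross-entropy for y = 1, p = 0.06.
L = 2.813

L = -1·log(0.06) - 0·log(0.94) = -log(0.06) = 2.813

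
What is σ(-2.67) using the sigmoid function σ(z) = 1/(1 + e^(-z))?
0.06477

sigmoid(-2.67) = 1/(1 + e^(2.67)) = 1/(1 + 14.44) = 0.06477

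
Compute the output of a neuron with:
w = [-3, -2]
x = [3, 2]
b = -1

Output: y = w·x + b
y = -14

y = (-3)(3) + (-2)(2) + -1 = -14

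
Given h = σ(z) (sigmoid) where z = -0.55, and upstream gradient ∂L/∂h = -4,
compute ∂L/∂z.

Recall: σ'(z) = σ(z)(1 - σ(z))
∂L/∂z = -0.928

σ(-0.55) = 0.3659
σ'(-0.55) = σ(-0.55)(1 - σ(-0.55)) = 0.3659 × 0.6341 = 0.232
∂L/∂z = ∂L/∂h · σ'(z) = -4 × 0.232 = -0.928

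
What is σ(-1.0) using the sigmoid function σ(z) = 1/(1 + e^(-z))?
0.2689

sigmoid(-1.0) = 1/(1 + e^(1.0)) = 1/(1 + 2.718) = 0.2689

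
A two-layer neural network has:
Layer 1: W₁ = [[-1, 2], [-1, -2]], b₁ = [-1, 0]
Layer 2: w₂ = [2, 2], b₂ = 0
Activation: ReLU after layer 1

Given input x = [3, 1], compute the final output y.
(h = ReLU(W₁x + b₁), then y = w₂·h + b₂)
y = 0

Layer 1 pre-activation: z₁ = [-2, -5]
After ReLU: h = [0, 0]
Layer 2 output: y = 2×0 + 2×0 + 0 = 0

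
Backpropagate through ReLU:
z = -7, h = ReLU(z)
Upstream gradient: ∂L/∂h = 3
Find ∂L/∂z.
∂L/∂z = 0

h = ReLU(-7) = 0
Since z < 0: ∂h/∂z = 0
∂L/∂z = ∂L/∂h · ∂h/∂z = 3 × 0 = 0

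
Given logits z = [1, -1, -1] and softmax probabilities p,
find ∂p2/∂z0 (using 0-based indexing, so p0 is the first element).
∂p2/∂z0 = -0.08382

p = softmax(z) = [0.787, 0.1065, 0.1065]
p2 = 0.1065, p0 = 0.787

∂p2/∂z0 = -p2 × p0 = -0.1065 × 0.787 = -0.08382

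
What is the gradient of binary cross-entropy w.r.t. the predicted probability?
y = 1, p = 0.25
∂L/∂p = -4

∂L/∂p = -y/p + (1-y)/(1-p) = -1/0.25 + 0 = -4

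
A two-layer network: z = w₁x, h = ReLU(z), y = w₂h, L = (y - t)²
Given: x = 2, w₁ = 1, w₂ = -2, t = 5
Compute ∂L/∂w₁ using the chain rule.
∂L/∂w₁ = 72

Forward pass:
z = w₁x = 1×2 = 2
h = ReLU(2) = 2
y = w₂h = -2×2 = -4

Backward pass:
∂L/∂y = 2(y - t) = 2(-4 - 5) = -18
∂y/∂h = w₂ = -2
∂h/∂z = 1 (ReLU derivative)
∂z/∂w₁ = x = 2

∂L/∂w₁ = -18 × -2 × 1 × 2 = 72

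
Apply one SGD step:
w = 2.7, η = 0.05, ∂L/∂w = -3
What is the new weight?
w_new = 2.85

w_new = w - η·∂L/∂w = 2.7 - 0.05×(-3) = 2.7 - (-0.15) = 2.85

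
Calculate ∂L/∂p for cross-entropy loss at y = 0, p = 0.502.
∂L/∂p = 2.008

∂L/∂p = -y/p + (1-y)/(1-p) = 0 + 1/0.498 = 2.008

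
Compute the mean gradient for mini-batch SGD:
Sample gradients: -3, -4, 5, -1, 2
Average gradient = -0.2

Average = (1/5)(-3 + -4 + 5 + -1 + 2) = -1/5 = -0.2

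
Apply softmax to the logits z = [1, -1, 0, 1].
p = [0.3995, 0.0541, 0.147, 0.3995]

exp(z) = [2.718, 0.3679, 1, 2.718]
Sum = 6.804
p = [0.3995, 0.0541, 0.147, 0.3995]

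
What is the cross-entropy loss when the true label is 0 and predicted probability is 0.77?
L = 1.47

L = -0·log(0.77) - 1·log(0.23) = -log(0.23) = 1.47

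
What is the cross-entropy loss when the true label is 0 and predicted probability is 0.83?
L = 1.772

L = -0·log(0.83) - 1·log(0.17) = -log(0.17) = 1.772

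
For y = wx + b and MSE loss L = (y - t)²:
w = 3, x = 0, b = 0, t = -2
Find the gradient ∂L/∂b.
∂L/∂b = 4

y = wx + b = (3)(0) + 0 = 0
∂L/∂y = 2(y - t) = 2(0 - -2) = 4
∂y/∂b = 1
∂L/∂b = ∂L/∂y · ∂y/∂b = 4 × 1 = 4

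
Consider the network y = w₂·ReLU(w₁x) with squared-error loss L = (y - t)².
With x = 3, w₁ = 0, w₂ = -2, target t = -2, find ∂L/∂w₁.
∂L/∂w₁ = 0

Forward pass:
z = w₁x = 0×3 = 0
h = ReLU(0) = 0
y = w₂h = -2×0 = 0

Backward pass:
∂L/∂y = 2(y - t) = 2(0 - -2) = 4
∂y/∂h = w₂ = -2
∂h/∂z = 0 (ReLU derivative)
∂z/∂w₁ = x = 3

∂L/∂w₁ = 4 × -2 × 0 × 3 = 0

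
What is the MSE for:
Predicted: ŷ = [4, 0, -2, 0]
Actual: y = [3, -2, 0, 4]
MSE = 6.25

MSE = (1/4)((4-3)² + (0--2)² + (-2-0)² + (0-4)²) = (1/4)(1 + 4 + 4 + 16) = 6.25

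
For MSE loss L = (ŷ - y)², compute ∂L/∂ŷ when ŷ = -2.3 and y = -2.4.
∂L/∂ŷ = 0.2

∂L/∂ŷ = 2(ŷ - y) = 2(-2.3 - -2.4) = 2(0.1) = 0.2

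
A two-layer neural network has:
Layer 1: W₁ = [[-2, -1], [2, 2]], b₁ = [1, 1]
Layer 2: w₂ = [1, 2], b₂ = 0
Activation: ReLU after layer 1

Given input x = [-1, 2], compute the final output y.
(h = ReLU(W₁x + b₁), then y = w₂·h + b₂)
y = 7

Layer 1 pre-activation: z₁ = [1, 3]
After ReLU: h = [1, 3]
Layer 2 output: y = 1×1 + 2×3 + 0 = 7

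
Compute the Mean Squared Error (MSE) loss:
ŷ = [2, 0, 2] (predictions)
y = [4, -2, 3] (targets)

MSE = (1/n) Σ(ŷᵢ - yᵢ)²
MSE = 3

MSE = (1/3)((2-4)² + (0--2)² + (2-3)²) = (1/3)(4 + 4 + 1) = 3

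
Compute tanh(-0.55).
-0.5005

tanh(-0.55) = (e^(-0.55) - e^(0.55))/(e^(-0.55) + e^(0.55)) = -0.5005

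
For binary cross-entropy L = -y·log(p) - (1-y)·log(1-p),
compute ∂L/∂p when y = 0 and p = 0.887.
∂L/∂p = 8.85

∂L/∂p = -y/p + (1-y)/(1-p) = 0 + 1/0.113 = 8.85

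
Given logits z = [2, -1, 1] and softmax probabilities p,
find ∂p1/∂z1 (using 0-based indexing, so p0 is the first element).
∂p1/∂z1 = 0.03389

p = softmax(z) = [0.7054, 0.03512, 0.2595]
p1 = 0.03512

∂p1/∂z1 = p1(1 - p1) = 0.03512 × (1 - 0.03512) = 0.03389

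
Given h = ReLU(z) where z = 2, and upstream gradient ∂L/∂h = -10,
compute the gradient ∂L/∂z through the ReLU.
∂L/∂z = -10

h = ReLU(2) = 2
Since z > 0: ∂h/∂z = 1
∂L/∂z = ∂L/∂h · ∂h/∂z = -10 × 1 = -10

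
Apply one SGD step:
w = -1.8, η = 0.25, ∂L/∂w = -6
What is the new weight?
w_new = -0.3

w_new = w - η·∂L/∂w = -1.8 - 0.25×(-6) = -1.8 - (-1.5) = -0.3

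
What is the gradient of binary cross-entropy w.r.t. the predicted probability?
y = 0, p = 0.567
∂L/∂p = 2.309

∂L/∂p = -y/p + (1-y)/(1-p) = 0 + 1/0.433 = 2.309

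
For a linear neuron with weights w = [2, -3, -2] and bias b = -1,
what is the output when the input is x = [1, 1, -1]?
y = 0

y = (2)(1) + (-3)(1) + (-2)(-1) + -1 = 0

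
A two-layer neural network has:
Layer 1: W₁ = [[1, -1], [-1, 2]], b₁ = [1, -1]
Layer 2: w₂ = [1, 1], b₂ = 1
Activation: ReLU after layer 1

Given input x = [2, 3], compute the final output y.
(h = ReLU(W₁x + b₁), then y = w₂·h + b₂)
y = 4

Layer 1 pre-activation: z₁ = [0, 3]
After ReLU: h = [0, 3]
Layer 2 output: y = 1×0 + 1×3 + 1 = 4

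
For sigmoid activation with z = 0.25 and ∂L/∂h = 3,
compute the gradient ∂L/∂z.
∂L/∂z = 0.7384

σ(0.25) = 0.5622
σ'(0.25) = σ(0.25)(1 - σ(0.25)) = 0.5622 × 0.4378 = 0.2461
∂L/∂z = ∂L/∂h · σ'(z) = 3 × 0.2461 = 0.7384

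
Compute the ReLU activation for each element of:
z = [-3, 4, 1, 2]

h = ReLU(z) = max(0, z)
h = [0, 4, 1, 2]

ReLU applied element-wise: max(0,-3)=0, max(0,4)=4, max(0,1)=1, max(0,2)=2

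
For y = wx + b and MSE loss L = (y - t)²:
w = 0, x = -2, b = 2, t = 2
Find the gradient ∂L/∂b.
∂L/∂b = 0

y = wx + b = (0)(-2) + 2 = 2
∂L/∂y = 2(y - t) = 2(2 - 2) = 0
∂y/∂b = 1
∂L/∂b = ∂L/∂y · ∂y/∂b = 0 × 1 = 0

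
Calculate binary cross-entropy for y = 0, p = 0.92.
L = 2.526

L = -0·log(0.92) - 1·log(0.08) = -log(0.08) = 2.526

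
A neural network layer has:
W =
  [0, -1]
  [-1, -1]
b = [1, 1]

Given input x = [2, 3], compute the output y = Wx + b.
y = [-2, -4]

Wx = [0×2 + -1×3, -1×2 + -1×3]
   = [-3, -5]
y = Wx + b = [-3 + 1, -5 + 1] = [-2, -4]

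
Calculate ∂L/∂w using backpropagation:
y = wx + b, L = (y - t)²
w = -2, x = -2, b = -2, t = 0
∂L/∂w = -8

y = wx + b = (-2)(-2) + -2 = 2
∂L/∂y = 2(y - t) = 2(2 - 0) = 4
∂y/∂w = x = -2
∂L/∂w = ∂L/∂y · ∂y/∂w = 4 × -2 = -8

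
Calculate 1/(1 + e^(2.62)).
0.06786

sigmoid(-2.62) = 1/(1 + e^(2.62)) = 1/(1 + 13.74) = 0.06786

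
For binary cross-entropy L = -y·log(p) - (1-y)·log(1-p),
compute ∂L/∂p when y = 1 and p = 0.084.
∂L/∂p = -11.9

∂L/∂p = -y/p + (1-y)/(1-p) = -1/0.084 + 0 = -11.9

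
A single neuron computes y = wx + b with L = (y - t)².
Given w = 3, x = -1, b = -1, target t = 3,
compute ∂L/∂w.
∂L/∂w = 14

y = wx + b = (3)(-1) + -1 = -4
∂L/∂y = 2(y - t) = 2(-4 - 3) = -14
∂y/∂w = x = -1
∂L/∂w = ∂L/∂y · ∂y/∂w = -14 × -1 = 14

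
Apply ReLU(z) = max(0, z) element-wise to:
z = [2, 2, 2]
h = [2, 2, 2]

ReLU applied element-wise: max(0,2)=2, max(0,2)=2, max(0,2)=2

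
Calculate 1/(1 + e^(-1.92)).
0.8721

sigmoid(1.92) = 1/(1 + e^(-1.92)) = 1/(1 + 0.1466) = 0.8721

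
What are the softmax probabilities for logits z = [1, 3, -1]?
p = [0.1173, 0.8668, 0.0159]

exp(z) = [2.718, 20.09, 0.3679]
Sum = 23.17
p = [0.1173, 0.8668, 0.0159]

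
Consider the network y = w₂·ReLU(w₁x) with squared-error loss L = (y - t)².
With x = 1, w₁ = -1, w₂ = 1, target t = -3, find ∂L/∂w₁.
∂L/∂w₁ = 0

Forward pass:
z = w₁x = -1×1 = -1
h = ReLU(-1) = 0
y = w₂h = 1×0 = 0

Backward pass:
∂L/∂y = 2(y - t) = 2(0 - -3) = 6
∂y/∂h = w₂ = 1
∂h/∂z = 0 (ReLU derivative)
∂z/∂w₁ = x = 1

∂L/∂w₁ = 6 × 1 × 0 × 1 = 0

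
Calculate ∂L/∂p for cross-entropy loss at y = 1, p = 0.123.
∂L/∂p = -8.13

∂L/∂p = -y/p + (1-y)/(1-p) = -1/0.123 + 0 = -8.13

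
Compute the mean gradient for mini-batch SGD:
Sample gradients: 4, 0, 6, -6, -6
Average gradient = -0.4

Average = (1/5)(4 + 0 + 6 + -6 + -6) = -2/5 = -0.4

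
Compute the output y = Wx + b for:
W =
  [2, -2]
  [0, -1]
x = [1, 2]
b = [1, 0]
y = [-1, -2]

Wx = [2×1 + -2×2, 0×1 + -1×2]
   = [-2, -2]
y = Wx + b = [-2 + 1, -2 + 0] = [-1, -2]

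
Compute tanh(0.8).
0.664

tanh(0.8) = (e^(0.8) - e^(-0.8))/(e^(0.8) + e^(-0.8)) = 0.664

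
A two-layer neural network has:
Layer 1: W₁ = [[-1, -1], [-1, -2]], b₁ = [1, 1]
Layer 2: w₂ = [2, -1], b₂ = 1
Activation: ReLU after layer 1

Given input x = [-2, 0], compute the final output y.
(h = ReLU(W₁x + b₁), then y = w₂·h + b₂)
y = 4

Layer 1 pre-activation: z₁ = [3, 3]
After ReLU: h = [3, 3]
Layer 2 output: y = 2×3 + -1×3 + 1 = 4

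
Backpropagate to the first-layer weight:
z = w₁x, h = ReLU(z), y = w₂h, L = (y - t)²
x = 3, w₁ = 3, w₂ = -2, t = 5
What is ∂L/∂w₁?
∂L/∂w₁ = 276

Forward pass:
z = w₁x = 3×3 = 9
h = ReLU(9) = 9
y = w₂h = -2×9 = -18

Backward pass:
∂L/∂y = 2(y - t) = 2(-18 - 5) = -46
∂y/∂h = w₂ = -2
∂h/∂z = 1 (ReLU derivative)
∂z/∂w₁ = x = 3

∂L/∂w₁ = -46 × -2 × 1 × 3 = 276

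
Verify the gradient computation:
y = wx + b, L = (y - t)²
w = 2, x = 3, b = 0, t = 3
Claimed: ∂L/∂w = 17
Incorrect

y = (2)(3) + 0 = 6
∂L/∂y = 2(y - t) = 2(6 - 3) = 6
∂y/∂w = x = 3
∂L/∂w = 6 × 3 = 18

Claimed value: 17
Incorrect: The correct gradient is 18.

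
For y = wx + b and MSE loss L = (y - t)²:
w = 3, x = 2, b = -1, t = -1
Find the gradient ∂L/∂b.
∂L/∂b = 12

y = wx + b = (3)(2) + -1 = 5
∂L/∂y = 2(y - t) = 2(5 - -1) = 12
∂y/∂b = 1
∂L/∂b = ∂L/∂y · ∂y/∂b = 12 × 1 = 12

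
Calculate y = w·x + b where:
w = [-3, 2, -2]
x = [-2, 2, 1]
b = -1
y = 7

y = (-3)(-2) + (2)(2) + (-2)(1) + -1 = 7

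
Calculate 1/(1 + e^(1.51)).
0.1809

sigmoid(-1.51) = 1/(1 + e^(1.51)) = 1/(1 + 4.527) = 0.1809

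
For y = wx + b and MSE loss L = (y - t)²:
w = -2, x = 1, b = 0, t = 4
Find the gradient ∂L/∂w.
∂L/∂w = -12

y = wx + b = (-2)(1) + 0 = -2
∂L/∂y = 2(y - t) = 2(-2 - 4) = -12
∂y/∂w = x = 1
∂L/∂w = ∂L/∂y · ∂y/∂w = -12 × 1 = -12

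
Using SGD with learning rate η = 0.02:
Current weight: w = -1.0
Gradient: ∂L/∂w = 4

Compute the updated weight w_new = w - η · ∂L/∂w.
w_new = -1.08

w_new = w - η·∂L/∂w = -1.0 - 0.02×(4) = -1.0 - (0.08) = -1.08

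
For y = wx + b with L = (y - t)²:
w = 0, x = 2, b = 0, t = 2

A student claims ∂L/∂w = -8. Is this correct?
Correct

y = (0)(2) + 0 = 0
∂L/∂y = 2(y - t) = 2(0 - 2) = -4
∂y/∂w = x = 2
∂L/∂w = -4 × 2 = -8

Claimed value: -8
Correct: The correct gradient is -8.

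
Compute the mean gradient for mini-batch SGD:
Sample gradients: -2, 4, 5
Average gradient = 2.333

Average = (1/3)(-2 + 4 + 5) = 7/3 = 2.333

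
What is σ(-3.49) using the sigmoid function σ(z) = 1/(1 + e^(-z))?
0.0296

sigmoid(-3.49) = 1/(1 + e^(3.49)) = 1/(1 + 32.79) = 0.0296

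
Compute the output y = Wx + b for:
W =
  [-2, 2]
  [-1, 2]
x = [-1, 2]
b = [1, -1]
y = [7, 4]

Wx = [-2×-1 + 2×2, -1×-1 + 2×2]
   = [6, 5]
y = Wx + b = [6 + 1, 5 + -1] = [7, 4]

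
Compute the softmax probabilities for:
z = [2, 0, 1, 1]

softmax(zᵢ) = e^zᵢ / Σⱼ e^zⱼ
p = [0.5344, 0.0723, 0.1966, 0.1966]

exp(z) = [7.389, 1, 2.718, 2.718]
Sum = 13.83
p = [0.5344, 0.0723, 0.1966, 0.1966]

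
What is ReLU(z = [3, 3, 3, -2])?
h = [3, 3, 3, 0]

ReLU applied element-wise: max(0,3)=3, max(0,3)=3, max(0,3)=3, max(0,-2)=0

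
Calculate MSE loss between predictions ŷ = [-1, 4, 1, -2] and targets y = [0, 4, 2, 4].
MSE = 9.5

MSE = (1/4)((-1-0)² + (4-4)² + (1-2)² + (-2-4)²) = (1/4)(1 + 0 + 1 + 36) = 9.5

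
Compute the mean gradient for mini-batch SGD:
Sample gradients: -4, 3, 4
Average gradient = 1

Average = (1/3)(-4 + 3 + 4) = 3/3 = 1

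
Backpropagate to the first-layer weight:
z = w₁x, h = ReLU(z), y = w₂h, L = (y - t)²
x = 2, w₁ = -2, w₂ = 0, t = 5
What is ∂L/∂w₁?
∂L/∂w₁ = 0

Forward pass:
z = w₁x = -2×2 = -4
h = ReLU(-4) = 0
y = w₂h = 0×0 = 0

Backward pass:
∂L/∂y = 2(y - t) = 2(0 - 5) = -10
∂y/∂h = w₂ = 0
∂h/∂z = 0 (ReLU derivative)
∂z/∂w₁ = x = 2

∂L/∂w₁ = -10 × 0 × 0 × 2 = 0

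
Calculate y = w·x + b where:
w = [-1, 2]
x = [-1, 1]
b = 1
y = 4

y = (-1)(-1) + (2)(1) + 1 = 4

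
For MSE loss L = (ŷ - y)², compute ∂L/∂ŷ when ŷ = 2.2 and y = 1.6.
∂L/∂ŷ = 1.2

∂L/∂ŷ = 2(ŷ - y) = 2(2.2 - 1.6) = 2(0.6) = 1.2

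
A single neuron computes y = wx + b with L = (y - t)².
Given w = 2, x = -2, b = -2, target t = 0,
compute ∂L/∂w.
∂L/∂w = 24

y = wx + b = (2)(-2) + -2 = -6
∂L/∂y = 2(y - t) = 2(-6 - 0) = -12
∂y/∂w = x = -2
∂L/∂w = ∂L/∂y · ∂y/∂w = -12 × -2 = 24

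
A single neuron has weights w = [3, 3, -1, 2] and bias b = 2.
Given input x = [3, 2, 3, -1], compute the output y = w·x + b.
y = 12

y = (3)(3) + (3)(2) + (-1)(3) + (2)(-1) + 2 = 12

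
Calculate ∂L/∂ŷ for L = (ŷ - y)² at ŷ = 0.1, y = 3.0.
∂L/∂ŷ = -5.8

∂L/∂ŷ = 2(ŷ - y) = 2(0.1 - 3.0) = 2(-2.9) = -5.8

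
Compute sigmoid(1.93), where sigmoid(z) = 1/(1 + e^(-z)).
0.8732

sigmoid(1.93) = 1/(1 + e^(-1.93)) = 1/(1 + 0.1451) = 0.8732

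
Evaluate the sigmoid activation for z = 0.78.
0.6857

sigmoid(0.78) = 1/(1 + e^(-0.78)) = 1/(1 + 0.4584) = 0.6857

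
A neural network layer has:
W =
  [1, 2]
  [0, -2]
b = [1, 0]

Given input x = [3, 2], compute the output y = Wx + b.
y = [8, -4]

Wx = [1×3 + 2×2, 0×3 + -2×2]
   = [7, -4]
y = Wx + b = [7 + 1, -4 + 0] = [8, -4]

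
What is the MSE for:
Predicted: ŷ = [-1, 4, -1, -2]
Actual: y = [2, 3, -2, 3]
MSE = 9

MSE = (1/4)((-1-2)² + (4-3)² + (-1--2)² + (-2-3)²) = (1/4)(9 + 1 + 1 + 25) = 9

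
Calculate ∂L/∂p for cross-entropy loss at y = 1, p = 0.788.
∂L/∂p = -1.269

∂L/∂p = -y/p + (1-y)/(1-p) = -1/0.788 + 0 = -1.269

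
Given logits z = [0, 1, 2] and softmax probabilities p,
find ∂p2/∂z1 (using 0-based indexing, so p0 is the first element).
∂p2/∂z1 = -0.1628

p = softmax(z) = [0.09003, 0.2447, 0.6652]
p2 = 0.6652, p1 = 0.2447

∂p2/∂z1 = -p2 × p1 = -0.6652 × 0.2447 = -0.1628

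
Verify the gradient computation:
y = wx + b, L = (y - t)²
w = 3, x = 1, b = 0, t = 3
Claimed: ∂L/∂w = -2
Incorrect

y = (3)(1) + 0 = 3
∂L/∂y = 2(y - t) = 2(3 - 3) = 0
∂y/∂w = x = 1
∂L/∂w = 0 × 1 = 0

Claimed value: -2
Incorrect: The correct gradient is 0.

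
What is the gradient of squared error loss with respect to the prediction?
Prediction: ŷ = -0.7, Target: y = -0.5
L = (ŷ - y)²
∂L/∂ŷ = -0.4

∂L/∂ŷ = 2(ŷ - y) = 2(-0.7 - -0.5) = 2(-0.2) = -0.4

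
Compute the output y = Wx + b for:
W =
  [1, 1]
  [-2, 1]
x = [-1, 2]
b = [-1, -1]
y = [0, 3]

Wx = [1×-1 + 1×2, -2×-1 + 1×2]
   = [1, 4]
y = Wx + b = [1 + -1, 4 + -1] = [0, 3]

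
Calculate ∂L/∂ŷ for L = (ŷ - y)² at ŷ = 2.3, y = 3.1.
∂L/∂ŷ = -1.6

∂L/∂ŷ = 2(ŷ - y) = 2(2.3 - 3.1) = 2(-0.8) = -1.6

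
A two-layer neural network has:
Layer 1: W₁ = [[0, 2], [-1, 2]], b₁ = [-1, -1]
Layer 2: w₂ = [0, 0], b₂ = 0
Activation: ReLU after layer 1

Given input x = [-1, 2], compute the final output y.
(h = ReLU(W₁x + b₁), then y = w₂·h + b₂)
y = 0

Layer 1 pre-activation: z₁ = [3, 4]
After ReLU: h = [3, 4]
Layer 2 output: y = 0×3 + 0×4 + 0 = 0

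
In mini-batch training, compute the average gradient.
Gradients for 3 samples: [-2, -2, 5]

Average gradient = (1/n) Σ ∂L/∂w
Average gradient = 0.3333

Average = (1/3)(-2 + -2 + 5) = 1/3 = 0.3333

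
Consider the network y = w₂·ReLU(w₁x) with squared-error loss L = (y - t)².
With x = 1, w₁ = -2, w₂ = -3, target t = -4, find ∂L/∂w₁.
∂L/∂w₁ = 0

Forward pass:
z = w₁x = -2×1 = -2
h = ReLU(-2) = 0
y = w₂h = -3×0 = 0

Backward pass:
∂L/∂y = 2(y - t) = 2(0 - -4) = 8
∂y/∂h = w₂ = -3
∂h/∂z = 0 (ReLU derivative)
∂z/∂w₁ = x = 1

∂L/∂w₁ = 8 × -3 × 0 × 1 = 0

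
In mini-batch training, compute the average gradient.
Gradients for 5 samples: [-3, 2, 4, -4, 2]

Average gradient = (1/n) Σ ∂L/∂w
Average gradient = 0.2

Average = (1/5)(-3 + 2 + 4 + -4 + 2) = 1/5 = 0.2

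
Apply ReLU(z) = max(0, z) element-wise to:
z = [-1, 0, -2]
h = [0, 0, 0]

ReLU applied element-wise: max(0,-1)=0, max(0,0)=0, max(0,-2)=0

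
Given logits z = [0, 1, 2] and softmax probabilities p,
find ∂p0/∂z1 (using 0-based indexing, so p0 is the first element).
∂p0/∂z1 = -0.02203

p = softmax(z) = [0.09003, 0.2447, 0.6652]
p0 = 0.09003, p1 = 0.2447

∂p0/∂z1 = -p0 × p1 = -0.09003 × 0.2447 = -0.02203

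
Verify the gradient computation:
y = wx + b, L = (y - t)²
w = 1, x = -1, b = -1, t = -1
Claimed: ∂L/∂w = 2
Correct

y = (1)(-1) + -1 = -2
∂L/∂y = 2(y - t) = 2(-2 - -1) = -2
∂y/∂w = x = -1
∂L/∂w = -2 × -1 = 2

Claimed value: 2
Correct: The correct gradient is 2.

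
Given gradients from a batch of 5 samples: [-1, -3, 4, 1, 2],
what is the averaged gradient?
Average gradient = 0.6

Average = (1/5)(-1 + -3 + 4 + 1 + 2) = 3/5 = 0.6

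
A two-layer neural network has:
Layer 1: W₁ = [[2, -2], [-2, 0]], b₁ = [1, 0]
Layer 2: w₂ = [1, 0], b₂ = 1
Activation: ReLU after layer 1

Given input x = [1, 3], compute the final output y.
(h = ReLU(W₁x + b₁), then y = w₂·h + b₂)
y = 1

Layer 1 pre-activation: z₁ = [-3, -2]
After ReLU: h = [0, 0]
Layer 2 output: y = 1×0 + 0×0 + 1 = 1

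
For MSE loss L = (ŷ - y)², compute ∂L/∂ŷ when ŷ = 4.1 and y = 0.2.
∂L/∂ŷ = 7.8

∂L/∂ŷ = 2(ŷ - y) = 2(4.1 - 0.2) = 2(3.9) = 7.8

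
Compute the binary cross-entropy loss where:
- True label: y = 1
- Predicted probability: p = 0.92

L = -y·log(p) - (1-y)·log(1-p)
L = 0.08338

L = -1·log(0.92) - 0·log(0.08) = -log(0.92) = 0.08338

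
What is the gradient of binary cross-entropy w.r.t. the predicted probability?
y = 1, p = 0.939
∂L/∂p = -1.065

∂L/∂p = -y/p + (1-y)/(1-p) = -1/0.939 + 0 = -1.065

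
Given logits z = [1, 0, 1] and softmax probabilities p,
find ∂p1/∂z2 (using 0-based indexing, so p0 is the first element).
∂p1/∂z2 = -0.06561

p = softmax(z) = [0.4223, 0.1554, 0.4223]
p1 = 0.1554, p2 = 0.4223

∂p1/∂z2 = -p1 × p2 = -0.1554 × 0.4223 = -0.06561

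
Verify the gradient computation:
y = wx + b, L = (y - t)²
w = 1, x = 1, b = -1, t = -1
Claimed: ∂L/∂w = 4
Incorrect

y = (1)(1) + -1 = 0
∂L/∂y = 2(y - t) = 2(0 - -1) = 2
∂y/∂w = x = 1
∂L/∂w = 2 × 1 = 2

Claimed value: 4
Incorrect: The correct gradient is 2.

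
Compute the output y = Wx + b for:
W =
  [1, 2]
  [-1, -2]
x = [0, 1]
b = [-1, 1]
y = [1, -1]

Wx = [1×0 + 2×1, -1×0 + -2×1]
   = [2, -2]
y = Wx + b = [2 + -1, -2 + 1] = [1, -1]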